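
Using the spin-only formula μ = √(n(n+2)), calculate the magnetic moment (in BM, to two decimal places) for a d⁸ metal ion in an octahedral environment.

2.83 BM

For octahedral d⁸ the high- and low-spin configurations coincide.
Configuration: t₂g⁶ eg² → 2 unpaired electrons.
μ(spin-only) = √[2(2+2)] = √8 ≈ 2.83 BM.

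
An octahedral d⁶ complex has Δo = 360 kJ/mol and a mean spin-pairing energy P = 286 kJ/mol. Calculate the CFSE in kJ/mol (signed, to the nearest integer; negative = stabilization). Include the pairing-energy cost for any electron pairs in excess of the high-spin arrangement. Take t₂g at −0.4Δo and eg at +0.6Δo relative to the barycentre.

-292

Here Δo > P (360 > 286), so the low-spin state is favoured.
Configuration: t₂g⁶ eg⁰.
Orbital CFSE = -2.4Δo = -2.4 × 360 = -864 kJ/mol.
Excess pairs vs high-spin: 3 − 1 = 2; pairing cost = +572 kJ/mol.
Net CFSE = -864 + 572 = -292 kJ/mol.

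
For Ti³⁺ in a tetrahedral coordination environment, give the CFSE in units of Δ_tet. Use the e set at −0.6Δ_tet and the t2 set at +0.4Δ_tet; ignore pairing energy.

Group 4 minus oxidation state +3 gives a d¹ configuration for Ti³⁺.
Tetrahedral splitting is small, so the complex is high-spin.
Configuration: e^1 t2^0.
CFSE = 1(-0.6Δ_tet) + 0(0.4Δ_tet) = -0.6Δ_tet + 0.0Δ_tet = -0.6Δ_tet.

-0.6 Δ_tet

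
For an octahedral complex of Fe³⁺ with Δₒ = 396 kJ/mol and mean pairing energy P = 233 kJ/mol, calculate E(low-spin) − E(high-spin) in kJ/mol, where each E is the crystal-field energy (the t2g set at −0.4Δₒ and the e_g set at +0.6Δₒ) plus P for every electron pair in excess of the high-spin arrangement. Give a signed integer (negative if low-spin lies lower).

-326

Fe sits in group 8; removing 3 electrons leaves Fe³⁺ with 8 − 3 = 5 d electrons.
In the high-spin limit (t2g^3 e_g^2) the orbital term is 0.0Δₒ = 0 kJ/mol, with no excess pairing.
For low-spin the configuration is t2g^5 e_g^0: orbital energy -2.0 × 396 = -792 kJ/mol, and 2 additional pairs relative to high-spin add 466 kJ/mol, giving -326 kJ/mol.
Thus E(LS) − E(HS) = -326 kJ/mol.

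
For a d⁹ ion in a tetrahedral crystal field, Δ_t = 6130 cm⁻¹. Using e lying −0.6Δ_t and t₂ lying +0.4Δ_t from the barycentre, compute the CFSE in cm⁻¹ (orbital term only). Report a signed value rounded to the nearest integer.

With tetrahedral geometry the complex is necessarily high-spin.
Configuration: e⁴ t₂⁵.
The orbital stabilization is -0.4Δ_t = -0.4 × 6130 = -2452 cm⁻¹.

-2452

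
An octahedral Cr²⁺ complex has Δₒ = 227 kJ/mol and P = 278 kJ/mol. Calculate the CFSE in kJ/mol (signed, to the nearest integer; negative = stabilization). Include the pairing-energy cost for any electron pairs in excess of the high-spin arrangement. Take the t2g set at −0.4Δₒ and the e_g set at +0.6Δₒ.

Cr sits in group 6; removing 2 electrons leaves Cr²⁺ with 6 − 2 = 4 d electrons.
Here Δₒ < P (227 < 278), so the high-spin state is favoured.
Filling d⁴ accordingly: t2g^3 e_g^1.
Orbital CFSE = -0.6Δₒ = -0.6 × 227 = -136 kJ/mol.
High-spin has no excess pairs, so no pairing correction applies.

-136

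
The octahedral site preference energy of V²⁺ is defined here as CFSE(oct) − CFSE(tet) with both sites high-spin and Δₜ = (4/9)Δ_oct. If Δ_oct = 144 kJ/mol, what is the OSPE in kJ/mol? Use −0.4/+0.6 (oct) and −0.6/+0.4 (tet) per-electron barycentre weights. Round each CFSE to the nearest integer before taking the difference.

-122

V sits in group 5; removing 2 electrons leaves V²⁺ with 5 − 2 = 3 d electrons.
Octahedral (high-spin): t2g^3 e_g^0, CFSE = 3(−0.4) + 0(+0.6) = -1.2Δ_oct = -1.2 × 144 = -173 kJ/mol.
Tetrahedral: e^2 t2^1, CFSE = 2(−0.6) + 1(+0.4) = -0.8Δₜ = -0.8 × (4/9) × 144 = -51 kJ/mol.
OSPE = CFSE(oct) − CFSE(tet) = -173 − (-51) = -122 kJ/mol.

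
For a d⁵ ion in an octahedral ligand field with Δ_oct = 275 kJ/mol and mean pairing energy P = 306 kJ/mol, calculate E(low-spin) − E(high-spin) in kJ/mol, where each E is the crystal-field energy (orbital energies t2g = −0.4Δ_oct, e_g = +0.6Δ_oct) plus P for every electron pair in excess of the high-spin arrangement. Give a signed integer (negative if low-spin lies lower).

62

High-spin: t2g^3 e_g^2, CFSE = 0.0Δ_oct = 0 kJ/mol.
Low-spin: t2g^5 e_g^0, orbital CFSE = -2.0Δ_oct = -550 kJ/mol; plus 2 excess pairs × P = +612 kJ/mol; total 62 kJ/mol.
The difference is 62 − (0) = 62 kJ/mol, so high-spin lies lower.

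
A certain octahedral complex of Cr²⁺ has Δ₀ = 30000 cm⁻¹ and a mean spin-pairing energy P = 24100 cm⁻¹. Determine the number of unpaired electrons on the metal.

Cr²⁺: group 6, so d-count = 6 − 2 = 4.
Since Δ₀ = 30000 cm⁻¹ > P = 24100 cm⁻¹, the complex adopts the low-spin configuration.
That gives t₂g⁴ eg⁰.
Unpaired electrons: 2.

2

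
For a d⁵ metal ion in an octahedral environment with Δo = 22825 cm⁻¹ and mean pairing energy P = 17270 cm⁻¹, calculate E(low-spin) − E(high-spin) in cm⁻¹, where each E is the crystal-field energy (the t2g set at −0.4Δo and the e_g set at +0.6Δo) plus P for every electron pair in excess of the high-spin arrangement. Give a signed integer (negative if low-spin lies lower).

High-spin d⁵ fills as t2g^3 e_g^2 with CFSE 3(−0.4) + 2(+0.6) = 0.0Δo = 0 cm⁻¹.
For low-spin the configuration is t2g^5 e_g^0: orbital energy -2.0 × 22825 = -45650 cm⁻¹, and 2 additional pairs relative to high-spin add 34540 cm⁻¹, giving -11110 cm⁻¹.
E(LS) − E(HS) = -11110 − (0) = -11110 cm⁻¹.

-11110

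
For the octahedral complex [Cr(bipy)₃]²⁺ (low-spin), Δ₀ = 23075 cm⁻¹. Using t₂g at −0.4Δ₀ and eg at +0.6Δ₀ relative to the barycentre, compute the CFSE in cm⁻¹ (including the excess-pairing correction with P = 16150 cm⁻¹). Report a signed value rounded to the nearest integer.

-20770

bipy is neutral, so the +2 overall charge sits on Cr: oxidation state +2.
Group 6 minus oxidation state +2 gives a d⁴ configuration for Cr²⁺.
Configuration: t₂g⁴ eg⁰.
CFSE(orbital) = 4×(-0.4Δ₀) + 0×(0.6Δ₀) = -1.6Δ₀; with Δ₀ = 23075 cm⁻¹ that is -36920 cm⁻¹.
Relative to high-spin t₂g³ eg¹ (0 paired), the low-spin configuration has 1 additional pair, contributing +1 × 16150 = +16150 cm⁻¹.
Overall CFSE = -36920 + 16150 = -20770 cm⁻¹.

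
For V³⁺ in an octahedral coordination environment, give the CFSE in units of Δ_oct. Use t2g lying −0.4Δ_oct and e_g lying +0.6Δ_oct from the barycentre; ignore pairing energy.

-0.8 Δ_oct

Group 5 minus oxidation state +3 gives a d² configuration for V³⁺.
For octahedral d² the high- and low-spin configurations coincide.
Configuration: t2g^2 e_g^0.
CFSE = 2(-0.4Δ_oct) + 0(0.6Δ_oct) = -0.8Δ_oct + 0.0Δ_oct = -0.8Δ_oct.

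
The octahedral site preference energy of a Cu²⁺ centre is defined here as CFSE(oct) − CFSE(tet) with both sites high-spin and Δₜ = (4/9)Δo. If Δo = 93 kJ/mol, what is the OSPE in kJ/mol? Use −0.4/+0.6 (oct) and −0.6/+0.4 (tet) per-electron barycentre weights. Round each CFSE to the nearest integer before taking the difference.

-39

Cu is in group 11, so Cu²⁺ is d⁹ (11 − 2 = 9).
Octahedral (high-spin): t₂g⁶ eg³, CFSE = 6(−0.4) + 3(+0.6) = -0.6Δo = -0.6 × 93 = -56 kJ/mol.
In a tetrahedral site the filling is e⁴ t₂⁵: CFSE(tet) = -0.4Δₜ = -0.4 × (4/9)(93) = -17 kJ/mol.
OSPE = CFSE(oct) − CFSE(tet) = -56 − (-17) = -39 kJ/mol.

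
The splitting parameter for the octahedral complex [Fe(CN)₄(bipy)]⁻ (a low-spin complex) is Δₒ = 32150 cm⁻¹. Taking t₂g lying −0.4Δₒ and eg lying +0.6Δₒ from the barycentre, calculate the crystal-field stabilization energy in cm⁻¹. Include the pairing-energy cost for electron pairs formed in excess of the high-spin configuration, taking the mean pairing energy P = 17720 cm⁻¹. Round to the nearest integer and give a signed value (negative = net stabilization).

-28860

Ligand charges: 4×(-1) from CN⁻ and 1×(+0) from bipy sum to -4; with overall charge -1, Fe is +3.
Fe³⁺: group 8, so d-count = 8 − 3 = 5.
The d⁵ electrons fill as t₂g⁵ eg⁰.
The orbital stabilization is -2.0Δₒ = -2.0 × 32150 = -64300 cm⁻¹.
Relative to high-spin t₂g³ eg² (0 paired), the low-spin configuration has 2 additional pairs, contributing +2 × 17720 = +35440 cm⁻¹.
Net CFSE = -64300 + 35440 = -28860 cm⁻¹.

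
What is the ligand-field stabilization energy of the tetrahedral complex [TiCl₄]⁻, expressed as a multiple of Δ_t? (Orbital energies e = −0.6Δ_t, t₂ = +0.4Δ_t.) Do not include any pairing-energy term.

-0.6 Δ_t

Each Cl⁻ contributes -1; 4 × (-1) = -4. With overall charge -1, Ti is in the +3 oxidation state.
Group 4 minus oxidation state +3 gives a d¹ configuration for Ti³⁺.
With tetrahedral geometry the complex is necessarily high-spin.
Configuration: e¹ t₂⁰.
CFSE = 1(-0.6Δ_t) + 0(0.4Δ_t) = -0.6Δ_t + 0.0Δ_t = -0.6Δ_t.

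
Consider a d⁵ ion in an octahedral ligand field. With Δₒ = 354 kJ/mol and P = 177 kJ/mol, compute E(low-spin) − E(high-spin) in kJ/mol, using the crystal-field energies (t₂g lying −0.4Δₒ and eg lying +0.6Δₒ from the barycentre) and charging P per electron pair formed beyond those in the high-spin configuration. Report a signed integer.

High-spin: t₂g³ eg², CFSE = 0.0Δₒ = 0 kJ/mol.
Low-spin t₂g⁵ eg⁰ gives -2.0Δₒ = -708 kJ/mol, but forming 2 extra pairs costs 2P = 354 kJ/mol, so E(LS) = -708 + 354 = -354 kJ/mol.
Thus E(LS) − E(HS) = -354 kJ/mol.

-354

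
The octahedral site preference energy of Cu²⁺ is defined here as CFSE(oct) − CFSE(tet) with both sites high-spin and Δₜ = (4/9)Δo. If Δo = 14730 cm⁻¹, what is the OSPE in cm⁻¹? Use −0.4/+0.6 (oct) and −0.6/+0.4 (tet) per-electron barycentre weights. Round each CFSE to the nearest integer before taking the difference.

-6219

Group 11 minus oxidation state +2 gives a d⁹ configuration for Cu²⁺.
Octahedral high-spin t2g^6 e_g^3: CFSE = -0.6 × 14730 = -8838 cm⁻¹.
Tetrahedral: e^4 t2^5, CFSE = 4(−0.6) + 5(+0.4) = -0.4Δₜ = -0.4 × (4/9) × 14730 = -2619 cm⁻¹.
OSPE = CFSE(oct) − CFSE(tet) = -8838 − (-2619) = -6219 cm⁻¹.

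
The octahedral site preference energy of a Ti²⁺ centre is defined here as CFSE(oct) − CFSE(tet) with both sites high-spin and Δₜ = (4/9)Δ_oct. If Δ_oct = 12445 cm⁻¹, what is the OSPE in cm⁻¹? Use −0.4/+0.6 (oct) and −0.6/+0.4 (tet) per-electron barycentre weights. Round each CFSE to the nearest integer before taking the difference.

-3319

Ti sits in group 4; removing 2 electrons leaves Ti²⁺ with 4 − 2 = 2 d electrons.
In an octahedral site d² (HS) is t₂g² eg⁰, giving CFSE(oct) = -0.8Δ_oct = -9956 cm⁻¹.
In a tetrahedral site the filling is e² t₂⁰: CFSE(tet) = -1.2Δₜ = -1.2 × (4/9)(12445) = -6637 cm⁻¹.
OSPE = -9956 − (-6637) = -3319 cm⁻¹.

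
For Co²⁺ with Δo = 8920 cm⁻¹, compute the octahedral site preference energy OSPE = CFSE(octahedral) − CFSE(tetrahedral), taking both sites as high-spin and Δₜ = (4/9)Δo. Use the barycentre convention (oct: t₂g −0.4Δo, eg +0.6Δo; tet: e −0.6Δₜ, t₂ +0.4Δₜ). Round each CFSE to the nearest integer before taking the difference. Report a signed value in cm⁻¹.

Co is in group 9, so Co²⁺ is d⁷ (9 − 2 = 7).
Octahedral (high-spin): t₂g⁵ eg², CFSE = 5(−0.4) + 2(+0.6) = -0.8Δo = -0.8 × 8920 = -7136 cm⁻¹.
Tetrahedral e⁴ t₂³ gives -1.2Δₜ = -1.2 × (4/9) × 8920 = -4757 cm⁻¹.
OSPE = CFSE(oct) − CFSE(tet) = -7136 − (-4757) = -2379 cm⁻¹.

-2379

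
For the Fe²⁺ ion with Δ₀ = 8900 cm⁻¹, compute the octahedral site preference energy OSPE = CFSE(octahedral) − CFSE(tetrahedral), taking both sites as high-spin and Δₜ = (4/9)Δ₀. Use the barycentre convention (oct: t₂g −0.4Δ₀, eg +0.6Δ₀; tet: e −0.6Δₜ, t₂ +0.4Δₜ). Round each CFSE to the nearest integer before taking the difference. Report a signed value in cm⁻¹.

-1187

Fe sits in group 8; removing 2 electrons leaves Fe²⁺ with 8 − 2 = 6 d electrons.
Octahedral (high-spin): t₂g⁴ eg², CFSE = 4(−0.4) + 2(+0.6) = -0.4Δ₀ = -0.4 × 8900 = -3560 cm⁻¹.
Tetrahedral: e³ t₂³, CFSE = 3(−0.6) + 3(+0.4) = -0.6Δₜ = -0.6 × (4/9) × 8900 = -2373 cm⁻¹.
Subtracting, OSPE = -3560 − (-2373) = -1187 cm⁻¹.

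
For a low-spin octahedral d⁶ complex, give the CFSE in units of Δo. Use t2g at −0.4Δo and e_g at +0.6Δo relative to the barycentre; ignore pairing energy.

-2.4 Δo

Configuration: t2g^6 e_g^0.
CFSE = 6(-0.4Δo) + 0(0.6Δo) = -2.4Δo + 0.0Δo = -2.4Δo.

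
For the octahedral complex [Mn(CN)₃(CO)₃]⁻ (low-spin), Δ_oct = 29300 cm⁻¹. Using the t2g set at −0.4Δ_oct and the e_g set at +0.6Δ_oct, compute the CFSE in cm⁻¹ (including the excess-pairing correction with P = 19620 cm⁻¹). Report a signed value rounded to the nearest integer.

-19360

Ligand charges: 3×(-1) from CN⁻ and 3×(+0) from CO sum to -3; with overall charge -1, Mn is +2.
Mn²⁺: group 7, so d-count = 7 − 2 = 5.
Electron filling gives t2g^5 e_g^0.
The orbital stabilization is -2.0Δ_oct = -2.0 × 29300 = -58600 cm⁻¹.
High-spin d⁵ would be t2g^3 e_g^2 with 0 pairs; low-spin has 2, so 2 excess pairs cost +2P = +39240 cm⁻¹.
Combining: -58600 + 39240 = -19360 cm⁻¹.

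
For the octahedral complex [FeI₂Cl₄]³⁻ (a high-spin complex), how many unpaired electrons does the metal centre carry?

5

Ligand charges: 2×(-1) from I⁻ and 4×(-1) from Cl⁻ sum to -6; with overall charge -3, Fe is +3.
Group 8 minus oxidation state +3 gives a d⁵ configuration for Fe³⁺.
Configuration: t2g^3 e_g^2, giving 5 unpaired electrons.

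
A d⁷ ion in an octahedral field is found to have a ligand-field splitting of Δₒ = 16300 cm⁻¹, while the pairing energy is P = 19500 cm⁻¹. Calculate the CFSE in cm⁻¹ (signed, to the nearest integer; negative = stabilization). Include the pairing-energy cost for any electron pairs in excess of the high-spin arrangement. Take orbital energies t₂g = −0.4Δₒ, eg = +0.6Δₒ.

Since Δₒ = 16300 cm⁻¹ < P = 19500 cm⁻¹, the complex adopts the high-spin configuration.
That gives t₂g⁵ eg².
Orbital CFSE = -0.8Δₒ = -0.8 × 16300 = -13040 cm⁻¹.
High-spin has no excess pairs, so no pairing correction applies.

-13040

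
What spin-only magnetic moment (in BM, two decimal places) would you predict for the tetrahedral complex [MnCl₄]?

3.87 BM

Each Cl⁻ contributes -1; 4 × (-1) = -4. With overall charge +0, Mn is in the +4 oxidation state.
Mn sits in group 7; removing 4 electrons leaves Mn⁴⁺ with 7 − 4 = 3 d electrons.
Tetrahedral splitting is small, so the complex is high-spin.
Configuration: e^2 t2^1 → 3 unpaired electrons.
μ(spin-only) = √[3(3+2)] = √15 ≈ 3.87 BM.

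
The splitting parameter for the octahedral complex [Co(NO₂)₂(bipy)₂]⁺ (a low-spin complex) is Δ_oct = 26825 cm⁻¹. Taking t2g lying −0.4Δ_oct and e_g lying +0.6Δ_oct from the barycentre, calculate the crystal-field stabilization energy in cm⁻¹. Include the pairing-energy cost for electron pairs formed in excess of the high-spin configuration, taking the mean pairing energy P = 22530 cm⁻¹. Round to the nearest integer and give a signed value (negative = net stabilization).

Ligand charges: 2×(-1) from NO₂⁻ and 2×(+0) from bipy sum to -2; with overall charge +1, Co is +3.
Co sits in group 9; removing 3 electrons leaves Co³⁺ with 9 − 3 = 6 d electrons.
The d⁶ electrons fill as t2g^6 e_g^0.
The orbital stabilization is -2.4Δ_oct = -2.4 × 26825 = -64380 cm⁻¹.
Pairing penalty: 3 pairs vs 1 in the high-spin reference → 2 extra × P = 45060 cm⁻¹.
Net CFSE = -64380 + 45060 = -19320 cm⁻¹.

-19320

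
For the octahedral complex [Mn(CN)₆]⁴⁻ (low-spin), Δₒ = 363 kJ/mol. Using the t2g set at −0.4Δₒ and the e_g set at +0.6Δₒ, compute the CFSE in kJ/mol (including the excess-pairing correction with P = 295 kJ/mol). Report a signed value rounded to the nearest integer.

Each CN⁻ contributes -1; 6 × (-1) = -6. With overall charge -4, Mn is in the +2 oxidation state.
Mn²⁺: group 7, so d-count = 7 − 2 = 5.
Configuration: t2g^5 e_g^0.
Orbital CFSE = 5(-0.4) + 0(0.6) = -2.0Δₒ = -2.0 × 363 = -726 kJ/mol.
Relative to high-spin t2g^3 e_g^2 (0 paired), the low-spin configuration has 2 additional pairs, contributing +2 × 295 = +590 kJ/mol.
Overall CFSE = -726 + 590 = -136 kJ/mol.

-136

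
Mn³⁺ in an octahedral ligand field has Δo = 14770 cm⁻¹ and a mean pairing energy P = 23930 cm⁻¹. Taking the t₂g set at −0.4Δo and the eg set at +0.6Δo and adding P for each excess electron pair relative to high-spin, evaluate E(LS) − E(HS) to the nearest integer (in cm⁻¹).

Mn sits in group 7; removing 3 electrons leaves Mn³⁺ with 7 − 3 = 4 d electrons.
High-spin d⁴ fills as t₂g³ eg¹ with CFSE 3(−0.4) + 1(+0.6) = -0.6Δo = -8862 cm⁻¹.
Low-spin: t₂g⁴ eg⁰, orbital CFSE = -1.6Δo = -23632 cm⁻¹; plus 1 excess pair × P = +23930 cm⁻¹; total 298 cm⁻¹.
Thus E(LS) − E(HS) = 9160 cm⁻¹.

9160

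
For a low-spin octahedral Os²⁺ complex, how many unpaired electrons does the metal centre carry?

Os²⁺: group 8, so d-count = 8 − 2 = 6.
Configuration: t₂g⁶ eg⁰, giving 0 unpaired electrons.

0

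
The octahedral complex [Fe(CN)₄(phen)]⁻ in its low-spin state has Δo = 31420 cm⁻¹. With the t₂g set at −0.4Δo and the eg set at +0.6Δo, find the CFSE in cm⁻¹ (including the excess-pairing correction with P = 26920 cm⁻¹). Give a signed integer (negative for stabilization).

Ligand charges: 4×(-1) from CN⁻ and 1×(+0) from phen sum to -4; with overall charge -1, Fe is +3.
Fe is in group 8, so Fe³⁺ is d⁵ (8 − 3 = 5).
Electron filling gives t₂g⁵ eg⁰.
Orbital CFSE = 5(-0.4) + 0(0.6) = -2.0Δo = -2.0 × 31420 = -62840 cm⁻¹.
Relative to high-spin t₂g³ eg² (0 paired), the low-spin configuration has 2 additional pairs, contributing +2 × 26920 = +53840 cm⁻¹.
Overall CFSE = -62840 + 53840 = -9000 cm⁻¹.

-9000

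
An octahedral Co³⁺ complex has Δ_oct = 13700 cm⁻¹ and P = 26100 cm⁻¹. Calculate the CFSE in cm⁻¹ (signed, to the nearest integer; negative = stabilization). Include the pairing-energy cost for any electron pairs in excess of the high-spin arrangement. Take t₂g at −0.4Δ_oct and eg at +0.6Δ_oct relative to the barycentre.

Co sits in group 9; removing 3 electrons leaves Co³⁺ with 9 − 3 = 6 d electrons.
With Δ_oct < P the complex is high-spin.
Configuration: t₂g⁴ eg².
Orbital CFSE = -0.4Δ_oct = -0.4 × 13700 = -5480 cm⁻¹.
High-spin has no excess pairs, so no pairing correction applies.

-5480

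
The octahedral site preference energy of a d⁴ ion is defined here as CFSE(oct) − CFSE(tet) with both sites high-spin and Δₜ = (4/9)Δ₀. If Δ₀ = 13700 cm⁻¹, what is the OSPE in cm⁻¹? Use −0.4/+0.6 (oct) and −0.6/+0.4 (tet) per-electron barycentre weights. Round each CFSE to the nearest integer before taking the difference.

Octahedral high-spin t₂g³ eg¹: CFSE = -0.6 × 13700 = -8220 cm⁻¹.
Tetrahedral e² t₂² gives -0.4Δₜ = -0.4 × (4/9) × 13700 = -2436 cm⁻¹.
OSPE = CFSE(oct) − CFSE(tet) = -8220 − (-2436) = -5784 cm⁻¹.

-5784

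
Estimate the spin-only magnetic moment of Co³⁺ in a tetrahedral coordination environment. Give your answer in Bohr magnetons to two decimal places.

Co³⁺: group 9, so d-count = 9 − 3 = 6.
Tetrahedral fields are weak (Δₜ ≈ 4/9 Δₒ), so electrons fill high-spin.
Configuration: e³ t₂³ → 4 unpaired electrons.
μ(spin-only) = √[4(4+2)] = √24 ≈ 4.90 Bohr magnetons.

4.90 Bohr magnetons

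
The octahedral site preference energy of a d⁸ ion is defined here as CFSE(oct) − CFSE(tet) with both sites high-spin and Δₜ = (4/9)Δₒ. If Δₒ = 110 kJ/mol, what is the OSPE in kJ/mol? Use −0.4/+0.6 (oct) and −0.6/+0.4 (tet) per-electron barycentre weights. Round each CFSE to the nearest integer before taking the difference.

In an octahedral site d⁸ (HS) is t2g^6 e_g^2, giving CFSE(oct) = -1.2Δₒ = -132 kJ/mol.
Tetrahedral: e^4 t2^4, CFSE = 4(−0.6) + 4(+0.4) = -0.8Δₜ = -0.8 × (4/9) × 110 = -39 kJ/mol.
OSPE = CFSE(oct) − CFSE(tet) = -132 − (-39) = -93 kJ/mol.

-93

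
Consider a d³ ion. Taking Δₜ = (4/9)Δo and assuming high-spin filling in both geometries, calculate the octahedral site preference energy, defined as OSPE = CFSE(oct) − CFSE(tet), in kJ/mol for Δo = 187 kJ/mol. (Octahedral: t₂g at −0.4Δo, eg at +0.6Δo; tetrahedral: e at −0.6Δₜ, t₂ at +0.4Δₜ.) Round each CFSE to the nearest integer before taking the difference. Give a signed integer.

-158

In an octahedral site d³ (HS) is t₂g³ eg⁰, giving CFSE(oct) = -1.2Δo = -224 kJ/mol.
Tetrahedral: e² t₂¹, CFSE = 2(−0.6) + 1(+0.4) = -0.8Δₜ = -0.8 × (4/9) × 187 = -66 kJ/mol.
Subtracting, OSPE = -224 − (-66) = -158 kJ/mol.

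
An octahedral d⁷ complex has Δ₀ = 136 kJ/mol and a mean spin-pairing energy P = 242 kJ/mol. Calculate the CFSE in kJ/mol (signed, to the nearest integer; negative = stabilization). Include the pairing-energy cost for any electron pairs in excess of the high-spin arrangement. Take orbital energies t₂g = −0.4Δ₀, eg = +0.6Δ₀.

-109

Δ₀ < P, so pairing is avoided: the ground state is high-spin.
Filling d⁷ accordingly: t₂g⁵ eg².
Orbital CFSE = -0.8Δ₀ = -0.8 × 136 = -109 kJ/mol.
High-spin has no excess pairs, so no pairing correction applies.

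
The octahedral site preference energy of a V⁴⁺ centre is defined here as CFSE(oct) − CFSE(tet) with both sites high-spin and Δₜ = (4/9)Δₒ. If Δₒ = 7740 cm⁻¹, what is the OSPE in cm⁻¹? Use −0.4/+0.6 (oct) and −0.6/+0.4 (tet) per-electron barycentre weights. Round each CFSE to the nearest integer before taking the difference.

-1032

V sits in group 5; removing 4 electrons leaves V⁴⁺ with 5 − 4 = 1 d electrons.
In an octahedral site d¹ (HS) is t₂g¹ eg⁰, giving CFSE(oct) = -0.4Δₒ = -3096 cm⁻¹.
Tetrahedral: e¹ t₂⁰, CFSE = 1(−0.6) + 0(+0.4) = -0.6Δₜ = -0.6 × (4/9) × 7740 = -2064 cm⁻¹.
Subtracting, OSPE = -3096 − (-2064) = -1032 cm⁻¹.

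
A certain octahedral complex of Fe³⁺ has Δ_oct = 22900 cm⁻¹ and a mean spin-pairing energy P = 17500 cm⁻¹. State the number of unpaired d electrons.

Fe sits in group 8; removing 3 electrons leaves Fe³⁺ with 8 − 3 = 5 d electrons.
Here Δ_oct > P (22900 > 17500), so the low-spin state is favoured.
Filling d⁵ accordingly: t₂g⁵ eg⁰.
Unpaired electrons: 1.

1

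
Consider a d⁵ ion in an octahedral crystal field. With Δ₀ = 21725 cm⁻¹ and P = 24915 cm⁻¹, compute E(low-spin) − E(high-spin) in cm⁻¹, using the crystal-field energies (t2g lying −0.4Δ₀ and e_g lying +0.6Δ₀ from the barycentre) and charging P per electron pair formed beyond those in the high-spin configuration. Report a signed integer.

6380

High-spin: t2g^3 e_g^2, CFSE = 0.0Δ₀ = 0 cm⁻¹.
Low-spin t2g^5 e_g^0 gives -2.0Δ₀ = -43450 cm⁻¹, but forming 2 extra pairs costs 2P = 49830 cm⁻¹, so E(LS) = -43450 + 49830 = 6380 cm⁻¹.
E(LS) − E(HS) = 6380 − (0) = 6380 cm⁻¹.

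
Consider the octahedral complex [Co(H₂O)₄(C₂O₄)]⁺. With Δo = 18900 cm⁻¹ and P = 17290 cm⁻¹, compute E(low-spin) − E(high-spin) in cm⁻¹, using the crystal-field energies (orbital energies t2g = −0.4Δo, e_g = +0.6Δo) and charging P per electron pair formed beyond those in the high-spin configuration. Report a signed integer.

Ligand charges: 4×(+0) from H₂O and 1×(-2) from C₂O₄²⁻ sum to -2; with overall charge +1, Co is +3.
Co sits in group 9; removing 3 electrons leaves Co³⁺ with 9 − 3 = 6 d electrons.
High-spin: t2g^4 e_g^2, CFSE = -0.4Δo = -7560 cm⁻¹.
Low-spin: t2g^6 e_g^0, orbital CFSE = -2.4Δo = -45360 cm⁻¹; plus 2 excess pairs × P = +34580 cm⁻¹; total -10780 cm⁻¹.
E(LS) − E(HS) = -10780 − (-7560) = -3220 cm⁻¹.

-3220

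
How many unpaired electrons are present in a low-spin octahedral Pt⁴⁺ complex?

Pt⁴⁺: group 10, so d-count = 10 − 4 = 6.
Configuration: t₂g⁶ eg⁰, giving 0 unpaired electrons.

0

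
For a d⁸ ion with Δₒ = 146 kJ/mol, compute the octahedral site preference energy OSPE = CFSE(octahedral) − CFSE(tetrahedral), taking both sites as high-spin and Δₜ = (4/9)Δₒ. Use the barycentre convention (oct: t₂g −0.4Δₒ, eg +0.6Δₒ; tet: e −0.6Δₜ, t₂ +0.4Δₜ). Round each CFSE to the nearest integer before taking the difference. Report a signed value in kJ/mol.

-123

In an octahedral site d⁸ (HS) is t₂g⁶ eg², giving CFSE(oct) = -1.2Δₒ = -175 kJ/mol.
Tetrahedral: e⁴ t₂⁴, CFSE = 4(−0.6) + 4(+0.4) = -0.8Δₜ = -0.8 × (4/9) × 146 = -52 kJ/mol.
OSPE = -175 − (-52) = -123 kJ/mol.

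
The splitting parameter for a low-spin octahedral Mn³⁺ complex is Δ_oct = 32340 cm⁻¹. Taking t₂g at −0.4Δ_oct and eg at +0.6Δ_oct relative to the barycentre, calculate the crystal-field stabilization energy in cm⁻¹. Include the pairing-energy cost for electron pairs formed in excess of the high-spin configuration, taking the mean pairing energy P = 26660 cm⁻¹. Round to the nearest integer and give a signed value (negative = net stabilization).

Group 7 minus oxidation state +3 gives a d⁴ configuration for Mn³⁺.
The d⁴ electrons fill as t₂g⁴ eg⁰.
CFSE(orbital) = 4×(-0.4Δ_oct) + 0×(0.6Δ_oct) = -1.6Δ_oct; with Δ_oct = 32340 cm⁻¹ that is -51744 cm⁻¹.
High-spin d⁴ would be t₂g³ eg¹ with 0 pairs; low-spin has 1, so 1 excess pair costs +1P = +26660 cm⁻¹.
Overall CFSE = -51744 + 26660 = -25084 cm⁻¹.

-25084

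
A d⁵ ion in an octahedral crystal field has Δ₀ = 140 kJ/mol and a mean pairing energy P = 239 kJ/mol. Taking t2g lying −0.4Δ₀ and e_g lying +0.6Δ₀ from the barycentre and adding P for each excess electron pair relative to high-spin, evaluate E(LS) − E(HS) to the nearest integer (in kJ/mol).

198

High-spin: t2g^3 e_g^2, CFSE = 0.0Δ₀ = 0 kJ/mol.
Low-spin t2g^5 e_g^0 gives -2.0Δ₀ = -280 kJ/mol, but forming 2 extra pairs costs 2P = 478 kJ/mol, so E(LS) = -280 + 478 = 198 kJ/mol.
The difference is 198 − (0) = 198 kJ/mol, so high-spin lies lower.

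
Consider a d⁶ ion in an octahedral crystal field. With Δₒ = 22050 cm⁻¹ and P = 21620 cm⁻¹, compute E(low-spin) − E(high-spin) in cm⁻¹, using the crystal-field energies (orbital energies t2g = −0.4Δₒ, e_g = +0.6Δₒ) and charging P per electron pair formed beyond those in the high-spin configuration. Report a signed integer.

-860

In the high-spin limit (t2g^4 e_g^2) the orbital term is -0.4Δₒ = -8820 cm⁻¹, with no excess pairing.
Low-spin: t2g^6 e_g^0, orbital CFSE = -2.4Δₒ = -52920 cm⁻¹; plus 2 excess pairs × P = +43240 cm⁻¹; total -9680 cm⁻¹.
E(LS) − E(HS) = -9680 − (-8820) = -860 cm⁻¹.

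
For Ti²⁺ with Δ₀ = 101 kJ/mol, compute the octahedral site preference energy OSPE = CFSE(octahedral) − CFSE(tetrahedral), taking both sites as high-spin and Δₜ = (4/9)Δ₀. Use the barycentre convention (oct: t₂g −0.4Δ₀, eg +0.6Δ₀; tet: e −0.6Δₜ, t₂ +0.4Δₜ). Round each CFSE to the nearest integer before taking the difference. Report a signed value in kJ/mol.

-27

Ti²⁺: group 4, so d-count = 4 − 2 = 2.
Octahedral high-spin t₂g² eg⁰: CFSE = -0.8 × 101 = -81 kJ/mol.
In a tetrahedral site the filling is e² t₂⁰: CFSE(tet) = -1.2Δₜ = -1.2 × (4/9)(101) = -54 kJ/mol.
Subtracting, OSPE = -81 − (-54) = -27 kJ/mol.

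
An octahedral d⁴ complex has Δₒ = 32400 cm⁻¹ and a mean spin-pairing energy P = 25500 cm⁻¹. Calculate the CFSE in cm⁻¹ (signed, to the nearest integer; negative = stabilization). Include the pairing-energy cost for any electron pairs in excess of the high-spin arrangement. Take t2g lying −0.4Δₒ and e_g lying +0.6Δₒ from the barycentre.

Here Δₒ > P (32400 > 25500), so the low-spin state is favoured.
Configuration: t2g^4 e_g^0.
Orbital CFSE = -1.6Δₒ = -1.6 × 32400 = -51840 cm⁻¹.
Excess pairs vs high-spin: 1 − 0 = 1; pairing cost = +25500 cm⁻¹.
Net CFSE = -51840 + 25500 = -26340 cm⁻¹.

-26340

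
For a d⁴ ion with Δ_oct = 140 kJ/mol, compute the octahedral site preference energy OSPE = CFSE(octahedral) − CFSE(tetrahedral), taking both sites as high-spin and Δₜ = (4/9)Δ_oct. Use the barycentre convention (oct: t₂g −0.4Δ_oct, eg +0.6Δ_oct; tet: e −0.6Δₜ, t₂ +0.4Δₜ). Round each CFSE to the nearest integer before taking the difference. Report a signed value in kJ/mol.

-59

Octahedral high-spin t₂g³ eg¹: CFSE = -0.6 × 140 = -84 kJ/mol.
Tetrahedral e² t₂² gives -0.4Δₜ = -0.4 × (4/9) × 140 = -25 kJ/mol.
Subtracting, OSPE = -84 − (-25) = -59 kJ/mol.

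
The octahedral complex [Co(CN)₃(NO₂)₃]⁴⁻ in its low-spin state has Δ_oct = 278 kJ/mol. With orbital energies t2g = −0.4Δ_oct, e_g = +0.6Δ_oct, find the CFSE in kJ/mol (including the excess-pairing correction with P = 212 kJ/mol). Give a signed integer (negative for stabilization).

Ligand charges: 3×(-1) from CN⁻ and 3×(-1) from NO₂⁻ sum to -6; with overall charge -4, Co is +2.
Co²⁺: group 9, so d-count = 9 − 2 = 7.
The d⁷ electrons fill as t2g^6 e_g^1.
The orbital stabilization is -1.8Δ_oct = -1.8 × 278 = -500 kJ/mol.
Pairing penalty: 3 pairs vs 2 in the high-spin reference → 1 extra × P = 212 kJ/mol.
Combining: -500 + 212 = -288 kJ/mol.

-288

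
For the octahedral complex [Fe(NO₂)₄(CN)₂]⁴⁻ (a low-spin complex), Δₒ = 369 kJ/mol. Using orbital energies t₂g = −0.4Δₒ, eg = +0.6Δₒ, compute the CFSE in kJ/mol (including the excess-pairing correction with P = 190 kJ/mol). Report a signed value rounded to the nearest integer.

-506

Ligand charges: 4×(-1) from NO₂⁻ and 2×(-1) from CN⁻ sum to -6; with overall charge -4, Fe is +2.
Group 8 minus oxidation state +2 gives a d⁶ configuration for Fe²⁺.
Configuration: t₂g⁶ eg⁰.
CFSE(orbital) = 6×(-0.4Δₒ) + 0×(0.6Δₒ) = -2.4Δₒ; with Δₒ = 369 kJ/mol that is -886 kJ/mol.
High-spin d⁶ would be t₂g⁴ eg² with 1 pair; low-spin has 3, so 2 excess pairs cost +2P = +380 kJ/mol.
Net CFSE = -886 + 380 = -506 kJ/mol.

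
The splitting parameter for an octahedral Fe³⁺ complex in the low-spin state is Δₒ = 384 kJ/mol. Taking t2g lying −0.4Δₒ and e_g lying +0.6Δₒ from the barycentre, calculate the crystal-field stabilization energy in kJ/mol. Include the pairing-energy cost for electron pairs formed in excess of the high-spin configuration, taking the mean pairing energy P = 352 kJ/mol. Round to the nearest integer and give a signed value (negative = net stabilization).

-64

Fe sits in group 8; removing 3 electrons leaves Fe³⁺ with 8 − 3 = 5 d electrons.
The d⁵ electrons fill as t2g^5 e_g^0.
Orbital CFSE = 5(-0.4) + 0(0.6) = -2.0Δₒ = -2.0 × 384 = -768 kJ/mol.
Pairing penalty: 2 pairs vs 0 in the high-spin reference → 2 extra × P = 704 kJ/mol.
Overall CFSE = -768 + 704 = -64 kJ/mol.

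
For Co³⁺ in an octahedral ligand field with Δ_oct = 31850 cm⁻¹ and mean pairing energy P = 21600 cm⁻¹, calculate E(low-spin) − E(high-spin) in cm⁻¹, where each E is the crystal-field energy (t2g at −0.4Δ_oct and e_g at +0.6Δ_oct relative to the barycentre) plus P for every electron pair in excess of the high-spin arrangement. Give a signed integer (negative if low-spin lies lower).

-20500

Co³⁺: group 9, so d-count = 9 − 3 = 6.
High-spin d⁶ fills as t2g^4 e_g^2 with CFSE 4(−0.4) + 2(+0.6) = -0.4Δ_oct = -12740 cm⁻¹.
For low-spin the configuration is t2g^6 e_g^0: orbital energy -2.4 × 31850 = -76440 cm⁻¹, and 2 additional pairs relative to high-spin add 43200 cm⁻¹, giving -33240 cm⁻¹.
E(LS) − E(HS) = -33240 − (-12740) = -20500 cm⁻¹.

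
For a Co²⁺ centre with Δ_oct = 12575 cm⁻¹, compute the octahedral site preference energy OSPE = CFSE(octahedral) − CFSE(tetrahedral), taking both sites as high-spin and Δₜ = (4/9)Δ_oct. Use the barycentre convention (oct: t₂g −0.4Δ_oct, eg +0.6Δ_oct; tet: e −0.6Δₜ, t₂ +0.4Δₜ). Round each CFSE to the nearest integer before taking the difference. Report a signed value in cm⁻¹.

Group 9 minus oxidation state +2 gives a d⁷ configuration for Co²⁺.
Octahedral (high-spin): t₂g⁵ eg², CFSE = 5(−0.4) + 2(+0.6) = -0.8Δ_oct = -0.8 × 12575 = -10060 cm⁻¹.
Tetrahedral e⁴ t₂³ gives -1.2Δₜ = -1.2 × (4/9) × 12575 = -6707 cm⁻¹.
OSPE = CFSE(oct) − CFSE(tet) = -10060 − (-6707) = -3353 cm⁻¹.

-3353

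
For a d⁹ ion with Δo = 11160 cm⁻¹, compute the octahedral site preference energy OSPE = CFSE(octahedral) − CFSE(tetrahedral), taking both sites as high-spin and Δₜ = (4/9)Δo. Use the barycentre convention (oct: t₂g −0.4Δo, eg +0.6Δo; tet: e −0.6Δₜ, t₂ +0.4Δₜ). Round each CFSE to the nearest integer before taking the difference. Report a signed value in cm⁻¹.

Octahedral high-spin t₂g⁶ eg³: CFSE = -0.6 × 11160 = -6696 cm⁻¹.
Tetrahedral e⁴ t₂⁵ gives -0.4Δₜ = -0.4 × (4/9) × 11160 = -1984 cm⁻¹.
Subtracting, OSPE = -6696 − (-1984) = -4712 cm⁻¹.

-4712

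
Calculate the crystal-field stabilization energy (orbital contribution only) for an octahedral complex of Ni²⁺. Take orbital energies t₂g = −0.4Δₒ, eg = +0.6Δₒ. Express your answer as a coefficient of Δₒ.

Ni²⁺: group 10, so d-count = 10 − 2 = 8.
For octahedral d⁸ the high- and low-spin configurations coincide.
Configuration: t₂g⁶ eg².
CFSE = 6(-0.4Δₒ) + 2(0.6Δₒ) = -2.4Δₒ + 1.2Δₒ = -1.2Δₒ.

-1.2 Δₒ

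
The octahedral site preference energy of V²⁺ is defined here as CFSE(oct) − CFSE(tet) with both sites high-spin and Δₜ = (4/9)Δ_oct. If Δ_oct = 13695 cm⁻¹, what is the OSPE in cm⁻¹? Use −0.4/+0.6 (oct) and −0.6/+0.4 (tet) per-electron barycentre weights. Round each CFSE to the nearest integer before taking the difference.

V sits in group 5; removing 2 electrons leaves V²⁺ with 5 − 2 = 3 d electrons.
Octahedral high-spin t₂g³ eg⁰: CFSE = -1.2 × 13695 = -16434 cm⁻¹.
Tetrahedral e² t₂¹ gives -0.8Δₜ = -0.8 × (4/9) × 13695 = -4869 cm⁻¹.
OSPE = -16434 − (-4869) = -11565 cm⁻¹.

-11565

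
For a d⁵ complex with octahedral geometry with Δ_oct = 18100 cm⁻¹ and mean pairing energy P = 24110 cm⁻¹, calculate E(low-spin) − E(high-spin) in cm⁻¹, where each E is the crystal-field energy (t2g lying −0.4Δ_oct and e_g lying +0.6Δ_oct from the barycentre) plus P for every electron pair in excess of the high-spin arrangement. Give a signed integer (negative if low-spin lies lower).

High-spin: t2g^3 e_g^2, CFSE = 0.0Δ_oct = 0 cm⁻¹.
For low-spin the configuration is t2g^5 e_g^0: orbital energy -2.0 × 18100 = -36200 cm⁻¹, and 2 additional pairs relative to high-spin add 48220 cm⁻¹, giving 12020 cm⁻¹.
Thus E(LS) − E(HS) = 12020 cm⁻¹.

12020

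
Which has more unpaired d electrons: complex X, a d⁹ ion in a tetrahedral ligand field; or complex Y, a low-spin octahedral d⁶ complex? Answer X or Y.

X: Tetrahedral fields are weak (Δₜ ≈ 4/9 Δₒ), so electrons fill high-spin; e^4 t2^5 → 1 unpaired.
Y: t₂g⁶ eg⁰ → 0 unpaired.
So X has more unpaired electrons.

X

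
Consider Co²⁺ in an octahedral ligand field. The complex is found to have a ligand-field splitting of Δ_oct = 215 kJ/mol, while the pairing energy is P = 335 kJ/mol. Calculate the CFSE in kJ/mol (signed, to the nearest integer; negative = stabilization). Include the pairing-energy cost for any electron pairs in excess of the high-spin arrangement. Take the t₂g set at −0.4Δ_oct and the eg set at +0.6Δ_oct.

Co is in group 9, so Co²⁺ is d⁷ (9 − 2 = 7).
Here Δ_oct < P (215 < 335), so the high-spin state is favoured.
Filling d⁷ accordingly: t₂g⁵ eg².
Orbital CFSE = -0.8Δ_oct = -0.8 × 215 = -172 kJ/mol.
High-spin has no excess pairs, so no pairing correction applies.

-172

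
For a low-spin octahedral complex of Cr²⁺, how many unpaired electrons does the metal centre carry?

2

Cr is in group 6, so Cr²⁺ is d⁴ (6 − 2 = 4).
Configuration: t₂g⁴ eg⁰, giving 2 unpaired electrons.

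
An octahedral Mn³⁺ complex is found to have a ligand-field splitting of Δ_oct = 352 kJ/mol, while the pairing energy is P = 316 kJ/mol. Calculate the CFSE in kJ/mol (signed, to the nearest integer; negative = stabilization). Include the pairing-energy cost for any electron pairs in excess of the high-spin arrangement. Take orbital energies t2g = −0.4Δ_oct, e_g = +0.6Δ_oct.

-247

Mn is in group 7, so Mn³⁺ is d⁴ (7 − 3 = 4).
Here Δ_oct > P (352 > 316), so the low-spin state is favoured.
Configuration: t2g^4 e_g^0.
Orbital CFSE = -1.6Δ_oct = -1.6 × 352 = -563 kJ/mol.
Excess pairs vs high-spin: 1 − 0 = 1; pairing cost = +316 kJ/mol.
Net CFSE = -563 + 316 = -247 kJ/mol.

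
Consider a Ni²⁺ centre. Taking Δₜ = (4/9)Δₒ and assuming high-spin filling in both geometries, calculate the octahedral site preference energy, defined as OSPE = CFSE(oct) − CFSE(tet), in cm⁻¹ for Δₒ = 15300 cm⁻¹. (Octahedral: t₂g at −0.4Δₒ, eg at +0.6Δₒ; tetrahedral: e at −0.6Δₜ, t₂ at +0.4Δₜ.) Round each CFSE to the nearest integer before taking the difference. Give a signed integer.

-12920

Ni²⁺: group 10, so d-count = 10 − 2 = 8.
Octahedral high-spin t2g^6 e_g^2: CFSE = -1.2 × 15300 = -18360 cm⁻¹.
In a tetrahedral site the filling is e^4 t2^4: CFSE(tet) = -0.8Δₜ = -0.8 × (4/9)(15300) = -5440 cm⁻¹.
Subtracting, OSPE = -18360 − (-5440) = -12920 cm⁻¹.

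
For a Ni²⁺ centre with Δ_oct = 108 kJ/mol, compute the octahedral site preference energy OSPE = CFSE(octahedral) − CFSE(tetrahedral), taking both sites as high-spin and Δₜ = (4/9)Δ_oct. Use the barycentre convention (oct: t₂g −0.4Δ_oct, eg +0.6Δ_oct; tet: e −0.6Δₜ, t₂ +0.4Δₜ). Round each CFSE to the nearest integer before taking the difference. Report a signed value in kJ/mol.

-92

Ni sits in group 10; removing 2 electrons leaves Ni²⁺ with 10 − 2 = 8 d electrons.
Octahedral high-spin t₂g⁶ eg²: CFSE = -1.2 × 108 = -130 kJ/mol.
In a tetrahedral site the filling is e⁴ t₂⁴: CFSE(tet) = -0.8Δₜ = -0.8 × (4/9)(108) = -38 kJ/mol.
OSPE = CFSE(oct) − CFSE(tet) = -130 − (-38) = -92 kJ/mol.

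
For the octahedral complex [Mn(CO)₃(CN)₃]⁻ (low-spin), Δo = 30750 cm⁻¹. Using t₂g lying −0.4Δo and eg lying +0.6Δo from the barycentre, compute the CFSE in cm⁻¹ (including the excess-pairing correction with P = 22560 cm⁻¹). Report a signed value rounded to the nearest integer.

-16380

Ligand charges: 3×(+0) from CO and 3×(-1) from CN⁻ sum to -3; with overall charge -1, Mn is +2.
Mn is in group 7, so Mn²⁺ is d⁵ (7 − 2 = 5).
Electron filling gives t₂g⁵ eg⁰.
The orbital stabilization is -2.0Δo = -2.0 × 30750 = -61500 cm⁻¹.
High-spin d⁵ would be t₂g³ eg² with 0 pairs; low-spin has 2, so 2 excess pairs cost +2P = +45120 cm⁻¹.
Combining: -61500 + 45120 = -16380 cm⁻¹.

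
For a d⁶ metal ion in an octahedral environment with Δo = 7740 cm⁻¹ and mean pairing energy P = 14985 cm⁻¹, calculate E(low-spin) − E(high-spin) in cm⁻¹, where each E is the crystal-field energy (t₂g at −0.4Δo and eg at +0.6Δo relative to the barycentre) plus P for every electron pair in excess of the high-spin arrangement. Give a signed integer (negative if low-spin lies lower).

In the high-spin limit (t₂g⁴ eg²) the orbital term is -0.4Δo = -3096 cm⁻¹, with no excess pairing.
Low-spin: t₂g⁶ eg⁰, orbital CFSE = -2.4Δo = -18576 cm⁻¹; plus 2 excess pairs × P = +29970 cm⁻¹; total 11394 cm⁻¹.
The difference is 11394 − (-3096) = 14490 cm⁻¹, so high-spin lies lower.

14490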